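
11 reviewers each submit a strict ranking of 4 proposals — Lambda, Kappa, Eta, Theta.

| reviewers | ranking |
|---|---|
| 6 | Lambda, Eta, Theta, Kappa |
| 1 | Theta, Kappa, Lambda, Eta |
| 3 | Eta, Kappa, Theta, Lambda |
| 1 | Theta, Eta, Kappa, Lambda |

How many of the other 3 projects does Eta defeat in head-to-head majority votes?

Eta against each rival (11 reviewers):
Eta vs Lambda: Lambda wins 7–4.
Eta vs Kappa: Eta is ranked higher on 6+3+1 = 10 ballots, Kappa on 1. Eta wins 10–1.
Eta vs Theta: Eta, 9–2.
Eta beats Kappa, Theta; loses to Lambda — 2 pairwise wins.

2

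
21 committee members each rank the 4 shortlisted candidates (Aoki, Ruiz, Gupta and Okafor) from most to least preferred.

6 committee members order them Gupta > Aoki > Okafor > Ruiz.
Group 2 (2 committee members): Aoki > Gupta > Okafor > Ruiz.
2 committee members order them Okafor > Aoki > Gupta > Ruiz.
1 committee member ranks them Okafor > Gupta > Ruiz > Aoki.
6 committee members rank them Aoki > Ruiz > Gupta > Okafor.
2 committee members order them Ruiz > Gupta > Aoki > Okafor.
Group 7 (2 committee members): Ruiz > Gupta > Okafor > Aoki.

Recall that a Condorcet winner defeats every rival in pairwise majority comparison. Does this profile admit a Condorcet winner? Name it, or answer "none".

Check each pair by majority over 21 ballots:
Aoki vs Ruiz: 6+2+2+6 = 16 for Aoki, 5 for Ruiz — Aoki by 16–5.
Aoki vs Gupta: Aoki is ranked higher on 2+2+6 = 10 ballots, Gupta on 11. Gupta wins 11–10.
Aoki vs Okafor: 16 to 5, Aoki.
Ruiz vs Gupta: 10 to 11, Gupta.
Ruiz vs Okafor: Ruiz preferred on 6+2+2 = 10 ballots; Okafor wins 11–10.
Gupta vs Okafor: 6+2+6+2+2 = 18 for Gupta, 3 for Okafor — Gupta by 18–3.
Gupta wins every pairwise contest, so Gupta is the Condorcet winner.

Gupta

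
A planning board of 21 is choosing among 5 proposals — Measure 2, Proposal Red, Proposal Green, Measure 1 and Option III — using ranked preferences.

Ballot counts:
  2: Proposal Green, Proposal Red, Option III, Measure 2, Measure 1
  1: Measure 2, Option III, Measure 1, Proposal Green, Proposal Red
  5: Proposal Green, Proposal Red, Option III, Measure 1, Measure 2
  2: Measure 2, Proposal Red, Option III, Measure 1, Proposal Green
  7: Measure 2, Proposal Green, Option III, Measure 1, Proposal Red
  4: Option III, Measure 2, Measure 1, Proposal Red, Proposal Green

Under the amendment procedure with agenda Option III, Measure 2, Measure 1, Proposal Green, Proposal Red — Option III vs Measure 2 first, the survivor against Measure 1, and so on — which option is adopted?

Round 1: Option III vs Measure 2 — 11–10, Option III advances.
Round 2: Option III vs Measure 1 — 21–0, Option III advances.
Round 3: Option III vs Proposal Green — 7–14, Proposal Green advances.
Round 4: Proposal Green vs Proposal Red — 15–6, Proposal Green advances.
Proposal Green survives the agenda.

Proposal Green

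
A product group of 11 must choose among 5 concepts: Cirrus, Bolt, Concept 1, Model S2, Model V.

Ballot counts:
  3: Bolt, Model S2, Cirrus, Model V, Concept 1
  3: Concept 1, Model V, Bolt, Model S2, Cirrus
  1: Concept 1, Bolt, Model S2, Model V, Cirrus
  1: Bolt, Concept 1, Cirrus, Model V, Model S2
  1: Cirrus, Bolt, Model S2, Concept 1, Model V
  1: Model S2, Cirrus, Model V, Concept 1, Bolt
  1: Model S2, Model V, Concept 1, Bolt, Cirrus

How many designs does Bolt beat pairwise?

3

Bolt against each rival (11 engineers):
Bolt vs Cirrus: Bolt preferred on 3+3+1+1+1 = 9 ballots; Bolt wins 9–2.
Bolt vs Concept 1: Bolt preferred on 3+1+1 = 5 ballots; Concept 1 wins 6–5.
Bolt vs Model S2: 3+3+1+1+1 = 9 for Bolt, 2 for Model S2 — Bolt by 9–2.
Bolt vs Model V: Bolt, 6–5.
Bolt beats Cirrus, Model S2, Model V; loses to Concept 1 — 3 pairwise wins.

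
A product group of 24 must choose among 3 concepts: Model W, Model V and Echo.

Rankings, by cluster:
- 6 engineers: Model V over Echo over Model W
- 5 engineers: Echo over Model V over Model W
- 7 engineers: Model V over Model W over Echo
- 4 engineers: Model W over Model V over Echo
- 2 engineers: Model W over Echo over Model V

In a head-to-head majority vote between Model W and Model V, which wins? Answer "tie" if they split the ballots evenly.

Ballots ranking Model W above Model V: 4 + 2 = 6.
Ballots ranking Model V above Model W: 24 − 6 = 18.
Model V wins the head-to-head 18–6.

Model V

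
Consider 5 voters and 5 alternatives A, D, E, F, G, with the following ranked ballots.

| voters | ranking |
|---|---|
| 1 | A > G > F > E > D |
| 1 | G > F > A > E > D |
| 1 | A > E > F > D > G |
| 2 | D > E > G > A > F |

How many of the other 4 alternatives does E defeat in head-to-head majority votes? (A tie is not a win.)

3

E against each rival (5 voters):
E vs A: 2 for E, 3 for A — A by 3–2.
E–D: E 3–2.
E vs F: E, 3–2.
E vs G: E, 3–2.
E beats D, F, G; loses to A — 3 pairwise wins.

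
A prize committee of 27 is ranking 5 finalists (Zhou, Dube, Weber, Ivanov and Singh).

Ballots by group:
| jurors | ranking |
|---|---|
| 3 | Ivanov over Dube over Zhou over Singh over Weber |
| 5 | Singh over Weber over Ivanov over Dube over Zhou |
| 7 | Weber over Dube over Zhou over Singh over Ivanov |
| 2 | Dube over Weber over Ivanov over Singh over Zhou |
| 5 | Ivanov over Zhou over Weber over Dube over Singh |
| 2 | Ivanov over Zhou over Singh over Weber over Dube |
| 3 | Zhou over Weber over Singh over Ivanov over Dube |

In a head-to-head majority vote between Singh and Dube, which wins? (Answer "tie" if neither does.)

Ballots ranking Singh above Dube: 5 + 2 + 3 = 10.
Ballots ranking Dube above Singh: 27 − 10 = 17.
Dube wins the head-to-head 17–10.

Dube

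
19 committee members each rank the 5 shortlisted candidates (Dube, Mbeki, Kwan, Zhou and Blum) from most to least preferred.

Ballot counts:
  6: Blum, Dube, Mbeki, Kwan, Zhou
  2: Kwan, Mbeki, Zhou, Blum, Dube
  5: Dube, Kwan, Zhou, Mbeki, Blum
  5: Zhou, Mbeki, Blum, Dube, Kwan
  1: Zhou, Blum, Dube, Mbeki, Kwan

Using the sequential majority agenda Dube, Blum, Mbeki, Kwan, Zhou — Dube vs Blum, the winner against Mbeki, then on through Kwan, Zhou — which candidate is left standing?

Round 1: Dube vs Blum — 5–14, Blum advances.
Round 2: Blum vs Mbeki — 7–12, Mbeki advances.
Round 3: Mbeki vs Kwan — 12–7, Mbeki advances.
Round 4: Mbeki vs Zhou — 8–11, Zhou advances.
Zhou survives the agenda.

Zhou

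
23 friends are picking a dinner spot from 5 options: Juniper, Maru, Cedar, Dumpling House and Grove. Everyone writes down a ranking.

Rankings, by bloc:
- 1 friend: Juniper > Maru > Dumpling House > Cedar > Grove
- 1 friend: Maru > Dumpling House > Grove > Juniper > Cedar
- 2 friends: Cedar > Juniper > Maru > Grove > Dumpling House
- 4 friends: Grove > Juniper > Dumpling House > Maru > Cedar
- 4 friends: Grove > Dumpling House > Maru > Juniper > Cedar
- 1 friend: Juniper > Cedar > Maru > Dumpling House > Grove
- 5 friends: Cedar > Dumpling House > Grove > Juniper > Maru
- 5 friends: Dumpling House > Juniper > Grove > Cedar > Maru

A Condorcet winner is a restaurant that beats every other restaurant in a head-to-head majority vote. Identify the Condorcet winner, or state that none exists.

Dumpling House

Head-to-head results (23 friends):
Juniper vs Maru: Juniper preferred on 1+2+4+1+5+5 = 18 ballots; Juniper wins 18–5.
Juniper vs Cedar: Juniper is ranked higher on 1+1+4+4+1+5 = 16 ballots, Cedar on 7. Juniper wins 16–7.
Juniper vs Dumpling House: Juniper preferred on 1+2+4+1 = 8 ballots; Dumpling House wins 15–8.
Juniper vs Grove: 1+2+1+5 = 9 for Juniper, 14 for Grove — Grove by 14–9.
Maru vs Cedar: Maru is ranked higher on 1+1+4+4 = 10 ballots, Cedar on 13. Cedar wins 13–10.
Maru vs Dumpling House: 5 to 18, Dumpling House.
Maru vs Grove: 1+1+2+1 = 5 for Maru, 18 for Grove — Grove by 18–5.
Cedar vs Dumpling House: 8 to 15, Dumpling House.
Cedar vs Grove: Cedar preferred on 1+2+1+5 = 9 ballots; Grove wins 14–9.
Dumpling House vs Grove: Dumpling House is ranked higher on 1+1+1+5+5 = 13 ballots, Grove on 10. Dumpling House wins 13–10.
Only Dumpling House has no losses; Dumpling House is the Condorcet winner.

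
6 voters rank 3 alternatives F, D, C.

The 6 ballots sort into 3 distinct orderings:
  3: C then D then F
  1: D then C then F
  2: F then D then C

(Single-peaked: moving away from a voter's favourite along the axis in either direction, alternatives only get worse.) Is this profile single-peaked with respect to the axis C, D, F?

yes

Axis positions: C=1, D=2, F=3.
Cluster 1 (peak C at position 1): ranking walks positions 1-2-3, expanding outward from the peak — single-peaked.
Cluster 2 (peak D at position 2): ranking walks positions 2-1-3, expanding outward from the peak — single-peaked.
Cluster 3 (peak F at position 3): ranking walks positions 3-2-1, expanding outward from the peak — single-peaked.
Every ranking is single-peaked on this axis.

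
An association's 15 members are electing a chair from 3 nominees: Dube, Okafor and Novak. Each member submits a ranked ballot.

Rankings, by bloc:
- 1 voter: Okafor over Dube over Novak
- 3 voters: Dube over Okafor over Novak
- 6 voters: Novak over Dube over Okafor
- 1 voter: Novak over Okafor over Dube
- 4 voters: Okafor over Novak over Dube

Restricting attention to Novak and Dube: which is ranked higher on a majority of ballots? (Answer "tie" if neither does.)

Ballots ranking Novak above Dube: 6 + 1 + 4 = 11.
Ballots ranking Dube above Novak: 15 − 11 = 4.
Novak wins the head-to-head 11–4.

Novak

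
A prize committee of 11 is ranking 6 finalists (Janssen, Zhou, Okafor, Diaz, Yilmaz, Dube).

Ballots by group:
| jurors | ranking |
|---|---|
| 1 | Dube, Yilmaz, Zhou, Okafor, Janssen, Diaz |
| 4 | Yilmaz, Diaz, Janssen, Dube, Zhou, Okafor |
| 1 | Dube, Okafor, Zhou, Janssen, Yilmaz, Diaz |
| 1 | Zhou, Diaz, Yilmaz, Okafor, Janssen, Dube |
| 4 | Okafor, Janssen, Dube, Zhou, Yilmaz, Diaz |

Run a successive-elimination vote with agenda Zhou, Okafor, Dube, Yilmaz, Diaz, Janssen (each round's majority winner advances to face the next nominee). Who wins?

Janssen

Round 1: Zhou vs Okafor — 6–5, Zhou advances.
Round 2: Zhou vs Dube — 1–10, Dube advances.
Round 3: Dube vs Yilmaz — 6–5, Dube advances.
Round 4: Dube vs Diaz — 6–5, Dube advances.
Round 5: Dube vs Janssen — 2–9, Janssen advances.
Janssen survives the agenda.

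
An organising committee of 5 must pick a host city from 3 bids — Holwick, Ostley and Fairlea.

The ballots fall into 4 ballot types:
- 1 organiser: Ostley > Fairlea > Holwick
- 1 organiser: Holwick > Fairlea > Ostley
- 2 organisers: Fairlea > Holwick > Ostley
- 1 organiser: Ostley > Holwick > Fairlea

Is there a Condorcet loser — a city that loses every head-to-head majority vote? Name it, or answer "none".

Head-to-head results (5 organisers):
Holwick–Ostley: Holwick 3–2.
Holwick vs Fairlea: 2 to 3, Fairlea.
Ostley vs Fairlea: Fairlea wins 3–2.
Only Ostley has no wins; Ostley is the Condorcet loser.

Ostley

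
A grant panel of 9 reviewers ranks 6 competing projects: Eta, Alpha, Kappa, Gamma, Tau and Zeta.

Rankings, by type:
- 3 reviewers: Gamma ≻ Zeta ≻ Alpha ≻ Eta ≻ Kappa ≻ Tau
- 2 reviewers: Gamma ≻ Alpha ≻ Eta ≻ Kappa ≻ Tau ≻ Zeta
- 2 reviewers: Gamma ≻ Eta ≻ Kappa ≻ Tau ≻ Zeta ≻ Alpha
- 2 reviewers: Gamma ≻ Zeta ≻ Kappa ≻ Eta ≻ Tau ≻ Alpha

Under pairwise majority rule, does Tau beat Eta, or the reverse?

No ballot ranks Tau above Eta: 0.
Ballots ranking Eta above Tau: 9 − 0 = 9.
Eta wins the head-to-head 9–0.

Eta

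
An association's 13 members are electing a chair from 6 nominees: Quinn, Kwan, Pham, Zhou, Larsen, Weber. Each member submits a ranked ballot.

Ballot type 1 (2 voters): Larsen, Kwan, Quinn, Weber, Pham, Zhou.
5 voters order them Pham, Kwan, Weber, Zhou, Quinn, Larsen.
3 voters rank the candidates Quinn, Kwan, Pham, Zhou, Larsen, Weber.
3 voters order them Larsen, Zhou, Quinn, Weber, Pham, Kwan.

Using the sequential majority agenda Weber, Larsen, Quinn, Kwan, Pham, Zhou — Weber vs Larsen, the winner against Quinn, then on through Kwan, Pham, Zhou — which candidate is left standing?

Pham

Round 1: Weber vs Larsen — 5–8, Larsen advances.
Round 2: Larsen vs Quinn — 5–8, Quinn advances.
Round 3: Quinn vs Kwan — 6–7, Kwan advances.
Round 4: Kwan vs Pham — 5–8, Pham advances.
Round 5: Pham vs Zhou — 10–3, Pham advances.
The agenda winner is Pham.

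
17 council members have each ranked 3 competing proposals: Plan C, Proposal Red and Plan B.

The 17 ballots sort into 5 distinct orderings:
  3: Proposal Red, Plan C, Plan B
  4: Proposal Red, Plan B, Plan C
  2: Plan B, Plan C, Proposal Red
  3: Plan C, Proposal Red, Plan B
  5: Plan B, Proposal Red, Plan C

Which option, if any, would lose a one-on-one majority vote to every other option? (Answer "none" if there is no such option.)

Plan C

Head-to-head results (17 council members):
Plan C–Proposal Red: Proposal Red 12–5.
Plan C vs Plan B: Plan C is ranked higher on 3+3 = 6 ballots, Plan B on 11. Plan B wins 11–6.
Proposal Red vs Plan B: Proposal Red wins 10–7.
Plan C is beaten in every head-to-head and is the Condorcet loser.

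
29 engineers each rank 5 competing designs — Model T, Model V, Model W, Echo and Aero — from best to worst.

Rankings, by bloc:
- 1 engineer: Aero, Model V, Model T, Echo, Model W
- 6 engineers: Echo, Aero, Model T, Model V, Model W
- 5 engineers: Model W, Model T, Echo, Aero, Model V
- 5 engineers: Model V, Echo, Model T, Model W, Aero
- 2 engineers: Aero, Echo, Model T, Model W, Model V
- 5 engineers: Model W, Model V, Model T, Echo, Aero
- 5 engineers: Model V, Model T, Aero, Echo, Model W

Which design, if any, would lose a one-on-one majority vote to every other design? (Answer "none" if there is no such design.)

Aero

Pairwise majorities:
Model T vs Model V: 13 to 16, Model V.
Model T vs Model W: 1+6+5+2+5 = 19 for Model T, 10 for Model W — Model T by 19–10.
Model T–Echo: Model T 16–13.
Model T vs Aero: Model T wins 20–9.
Model V vs Model W: 1+6+5+5 = 17 for Model V, 12 for Model W — Model V by 17–12.
Model V vs Echo: 1+5+5+5 = 16 for Model V, 13 for Echo — Model V by 16–13.
Model V vs Aero: Model V wins 15–14.
Model W–Echo: Echo 19–10.
Model W vs Aero: 15 to 14, Model W.
Echo vs Aero: Echo preferred on 6+5+5+5 = 21 ballots; Echo wins 21–8.
Aero loses to every other design — it is the Condorcet loser.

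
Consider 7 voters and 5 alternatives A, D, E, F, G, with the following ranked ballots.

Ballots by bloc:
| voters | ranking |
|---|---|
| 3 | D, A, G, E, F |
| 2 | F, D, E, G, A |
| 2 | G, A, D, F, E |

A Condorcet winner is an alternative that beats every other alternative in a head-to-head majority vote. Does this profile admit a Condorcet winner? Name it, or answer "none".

Pairwise majorities:
A vs D: D wins 5–2.
A vs E: A is ranked higher on 3+2 = 5 ballots, E on 2. A wins 5–2.
A–F: A 5–2.
A vs G: 3 for A, 4 for G — G by 4–3.
D vs E: D preferred on 3+2+2 = 7 ballots; D wins 7–0.
D vs F: 5 to 2, D.
D vs G: D wins 5–2.
E vs F: F, 4–3.
E vs G: G, 5–2.
F vs G: 2 for F, 5 for G — G by 5–2.
D defeats every rival head-to-head and is the Condorcet winner.

D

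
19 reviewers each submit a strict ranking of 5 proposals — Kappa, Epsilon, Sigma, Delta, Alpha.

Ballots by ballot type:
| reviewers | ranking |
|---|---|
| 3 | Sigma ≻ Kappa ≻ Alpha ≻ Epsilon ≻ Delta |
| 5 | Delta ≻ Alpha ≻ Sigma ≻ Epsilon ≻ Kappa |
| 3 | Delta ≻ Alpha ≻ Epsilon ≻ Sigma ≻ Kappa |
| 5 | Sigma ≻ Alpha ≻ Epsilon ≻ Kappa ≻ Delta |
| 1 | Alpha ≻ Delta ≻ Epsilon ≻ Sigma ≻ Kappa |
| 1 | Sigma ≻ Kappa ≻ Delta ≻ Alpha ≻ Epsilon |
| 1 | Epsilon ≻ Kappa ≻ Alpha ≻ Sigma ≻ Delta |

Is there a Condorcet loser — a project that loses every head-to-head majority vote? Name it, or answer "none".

none

Pairwise majorities:
Kappa vs Epsilon: Kappa is ranked higher on 3+1 = 4 ballots, Epsilon on 15. Epsilon wins 15–4.
Kappa–Sigma: Sigma 18–1.
Kappa vs Delta: Kappa is ranked higher on 3+5+1+1 = 10 ballots, Delta on 9. Kappa wins 10–9.
Kappa vs Alpha: 3+1+1 = 5 for Kappa, 14 for Alpha — Alpha by 14–5.
Epsilon vs Sigma: Sigma wins 14–5.
Epsilon vs Delta: 3+5+1 = 9 for Epsilon, 10 for Delta — Delta by 10–9.
Epsilon–Alpha: Alpha 18–1.
Sigma–Delta: Sigma 10–9.
Sigma–Alpha: Alpha 10–9.
Delta vs Alpha: 9 to 10, Alpha.
Each project has at least one pairwise win (Kappa beats Delta; Epsilon beats Kappa; Sigma beats Kappa; Delta beats Epsilon; Alpha beats Kappa) — no Condorcet loser.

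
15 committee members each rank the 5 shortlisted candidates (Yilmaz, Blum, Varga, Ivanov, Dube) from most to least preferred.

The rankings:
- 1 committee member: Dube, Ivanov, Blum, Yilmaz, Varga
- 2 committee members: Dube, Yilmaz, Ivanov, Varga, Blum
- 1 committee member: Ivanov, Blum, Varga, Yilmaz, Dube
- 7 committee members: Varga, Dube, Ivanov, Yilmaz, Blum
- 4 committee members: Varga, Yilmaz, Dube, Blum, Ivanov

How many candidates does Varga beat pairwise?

4

Varga against each rival (15 committee members):
Varga vs Yilmaz: Varga wins 12–3.
Varga vs Blum: Varga is ranked higher on 2+7+4 = 13 ballots, Blum on 2. Varga wins 13–2.
Varga vs Ivanov: Varga preferred on 7+4 = 11 ballots; Varga wins 11–4.
Varga vs Dube: Varga wins 12–3.
Varga beats Yilmaz, Blum, Ivanov, Dube — 4 pairwise wins.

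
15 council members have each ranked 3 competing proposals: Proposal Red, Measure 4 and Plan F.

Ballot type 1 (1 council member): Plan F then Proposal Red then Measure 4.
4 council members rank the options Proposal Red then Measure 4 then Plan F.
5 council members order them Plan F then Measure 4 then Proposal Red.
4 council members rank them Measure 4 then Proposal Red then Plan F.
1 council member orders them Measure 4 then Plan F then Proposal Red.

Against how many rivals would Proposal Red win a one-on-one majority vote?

Proposal Red against each rival (15 council members):
Proposal Red vs Measure 4: 5 to 10, Measure 4.
Proposal Red vs Plan F: 8 to 7, Proposal Red.
Proposal Red beats Plan F; loses to Measure 4 — 1 pairwise win.

1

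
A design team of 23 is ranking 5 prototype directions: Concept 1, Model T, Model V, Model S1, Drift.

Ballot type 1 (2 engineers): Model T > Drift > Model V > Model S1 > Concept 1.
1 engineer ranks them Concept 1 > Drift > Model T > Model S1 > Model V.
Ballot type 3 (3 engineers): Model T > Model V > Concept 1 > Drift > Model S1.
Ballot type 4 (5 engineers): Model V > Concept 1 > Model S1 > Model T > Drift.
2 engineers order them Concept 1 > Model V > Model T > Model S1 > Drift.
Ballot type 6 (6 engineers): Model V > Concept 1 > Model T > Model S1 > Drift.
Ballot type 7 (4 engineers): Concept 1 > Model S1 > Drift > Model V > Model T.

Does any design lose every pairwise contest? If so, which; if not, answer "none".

Pairwise majorities:
Concept 1–Model T: Concept 1 18–5.
Concept 1 vs Model V: Model V wins 16–7.
Concept 1–Model S1: Concept 1 21–2.
Concept 1 vs Drift: 21 to 2, Concept 1.
Model T vs Model V: Model T preferred on 2+1+3 = 6 ballots; Model V wins 17–6.
Model T vs Model S1: Model T is ranked higher on 2+1+3+2+6 = 14 ballots, Model S1 on 9. Model T wins 14–9.
Model T vs Drift: Model T is ranked higher on 2+3+5+2+6 = 18 ballots, Drift on 5. Model T wins 18–5.
Model V vs Model S1: Model V, 18–5.
Model V vs Drift: Model V, 16–7.
Model S1–Drift: Model S1 17–6.
Drift loses to every other design — it is the Condorcet loser.

Drift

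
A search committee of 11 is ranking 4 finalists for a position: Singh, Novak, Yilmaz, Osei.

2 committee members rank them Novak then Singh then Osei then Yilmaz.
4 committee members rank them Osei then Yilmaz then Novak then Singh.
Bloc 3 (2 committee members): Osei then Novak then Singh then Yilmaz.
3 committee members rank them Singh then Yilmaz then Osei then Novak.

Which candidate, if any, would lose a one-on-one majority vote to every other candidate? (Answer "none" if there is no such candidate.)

none

Head-to-head results (11 committee members):
Singh–Novak: Novak 8–3.
Singh–Yilmaz: Singh 7–4.
Singh–Osei: Osei 6–5.
Novak vs Yilmaz: Yilmaz wins 7–4.
Novak vs Osei: Novak is ranked higher on 2 ballots, Osei on 9. Osei wins 9–2.
Yilmaz vs Osei: 3 to 8, Osei.
Each candidate has at least one pairwise win (Singh beats Yilmaz; Novak beats Singh; Yilmaz beats Novak; Osei beats Singh) — no Condorcet loser.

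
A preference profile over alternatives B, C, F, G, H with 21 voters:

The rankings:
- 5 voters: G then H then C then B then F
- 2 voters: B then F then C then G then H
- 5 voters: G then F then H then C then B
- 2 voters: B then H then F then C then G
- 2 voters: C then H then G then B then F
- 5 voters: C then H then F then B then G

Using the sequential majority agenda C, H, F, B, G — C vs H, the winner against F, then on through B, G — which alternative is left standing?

G

Round 1: C vs H — 9–12, H advances.
Round 2: H vs F — 14–7, H advances.
Round 3: H vs B — 17–4, H advances.
Round 4: H vs G — 9–12, G advances.
The agenda winner is G.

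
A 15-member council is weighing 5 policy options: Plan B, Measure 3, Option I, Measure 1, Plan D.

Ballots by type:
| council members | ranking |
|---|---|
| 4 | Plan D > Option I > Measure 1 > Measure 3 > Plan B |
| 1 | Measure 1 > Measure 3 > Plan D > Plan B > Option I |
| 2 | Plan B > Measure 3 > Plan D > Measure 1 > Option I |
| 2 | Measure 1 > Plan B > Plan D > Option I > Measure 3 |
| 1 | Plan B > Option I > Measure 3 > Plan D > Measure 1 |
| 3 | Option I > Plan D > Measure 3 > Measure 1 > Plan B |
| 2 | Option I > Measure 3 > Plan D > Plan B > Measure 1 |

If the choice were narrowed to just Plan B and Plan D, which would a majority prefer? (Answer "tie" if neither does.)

Plan D

Ballots ranking Plan B above Plan D: 2 + 2 + 1 = 5.
Ballots ranking Plan D above Plan B: 15 − 5 = 10.
Plan D wins the head-to-head 10–5.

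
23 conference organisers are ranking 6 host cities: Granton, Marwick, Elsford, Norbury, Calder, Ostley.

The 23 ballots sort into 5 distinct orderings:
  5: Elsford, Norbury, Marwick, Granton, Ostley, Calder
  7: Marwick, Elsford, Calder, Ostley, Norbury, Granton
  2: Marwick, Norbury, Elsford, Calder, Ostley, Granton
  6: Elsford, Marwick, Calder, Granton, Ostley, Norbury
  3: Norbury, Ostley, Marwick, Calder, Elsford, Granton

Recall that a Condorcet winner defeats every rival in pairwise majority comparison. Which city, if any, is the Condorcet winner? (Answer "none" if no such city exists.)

Marwick

Check each pair by majority over 23 ballots:
Granton vs Marwick: Marwick, 23–0.
Granton vs Elsford: Elsford, 23–0.
Granton vs Norbury: Norbury wins 17–6.
Granton–Calder: Calder 18–5.
Granton vs Ostley: Ostley, 12–11.
Marwick–Elsford: Marwick 12–11.
Marwick vs Norbury: Marwick wins 15–8.
Marwick vs Calder: Marwick, 23–0.
Marwick vs Ostley: Marwick wins 20–3.
Elsford vs Norbury: Elsford wins 18–5.
Elsford–Calder: Elsford 20–3.
Elsford vs Ostley: Elsford, 20–3.
Norbury–Calder: Calder 13–10.
Norbury vs Ostley: Ostley wins 13–10.
Calder–Ostley: Calder 15–8.
Only Marwick has no losses; Marwick is the Condorcet winner.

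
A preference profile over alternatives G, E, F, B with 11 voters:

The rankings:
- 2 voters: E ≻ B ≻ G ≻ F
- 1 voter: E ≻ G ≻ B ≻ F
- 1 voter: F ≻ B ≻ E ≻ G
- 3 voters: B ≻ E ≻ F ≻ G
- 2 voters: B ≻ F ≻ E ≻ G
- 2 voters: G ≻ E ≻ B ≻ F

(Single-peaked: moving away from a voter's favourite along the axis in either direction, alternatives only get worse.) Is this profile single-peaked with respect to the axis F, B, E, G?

yes

Axis positions: F=1, B=2, E=3, G=4.
Type 1 (peak E at position 3): ranking walks positions 3-2-4-1, expanding outward from the peak — single-peaked.
Type 2 (peak E at position 3): ranking walks positions 3-4-2-1, expanding outward from the peak — single-peaked.
Type 3 (peak F at position 1): ranking walks positions 1-2-3-4, expanding outward from the peak — single-peaked.
Type 4 (peak B at position 2): ranking walks positions 2-3-1-4, expanding outward from the peak — single-peaked.
Type 5 (peak B at position 2): ranking walks positions 2-1-3-4, expanding outward from the peak — single-peaked.
Type 6 (peak G at position 4): ranking walks positions 4-3-2-1, expanding outward from the peak — single-peaked.
Every ranking is single-peaked on this axis.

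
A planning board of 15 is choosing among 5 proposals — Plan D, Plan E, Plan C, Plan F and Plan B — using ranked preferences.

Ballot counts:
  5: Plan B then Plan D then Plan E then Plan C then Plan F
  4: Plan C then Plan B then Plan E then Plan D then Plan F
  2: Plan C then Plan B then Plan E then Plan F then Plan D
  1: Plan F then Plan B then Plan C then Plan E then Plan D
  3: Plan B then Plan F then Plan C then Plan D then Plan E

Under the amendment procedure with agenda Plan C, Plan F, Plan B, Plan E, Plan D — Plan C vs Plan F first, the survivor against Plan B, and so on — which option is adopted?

Round 1: Plan C vs Plan F — 11–4, Plan C advances.
Round 2: Plan C vs Plan B — 6–9, Plan B advances.
Round 3: Plan B vs Plan E — 15–0, Plan B advances.
Round 4: Plan B vs Plan D — 15–0, Plan B advances.
The agenda winner is Plan B.

Plan B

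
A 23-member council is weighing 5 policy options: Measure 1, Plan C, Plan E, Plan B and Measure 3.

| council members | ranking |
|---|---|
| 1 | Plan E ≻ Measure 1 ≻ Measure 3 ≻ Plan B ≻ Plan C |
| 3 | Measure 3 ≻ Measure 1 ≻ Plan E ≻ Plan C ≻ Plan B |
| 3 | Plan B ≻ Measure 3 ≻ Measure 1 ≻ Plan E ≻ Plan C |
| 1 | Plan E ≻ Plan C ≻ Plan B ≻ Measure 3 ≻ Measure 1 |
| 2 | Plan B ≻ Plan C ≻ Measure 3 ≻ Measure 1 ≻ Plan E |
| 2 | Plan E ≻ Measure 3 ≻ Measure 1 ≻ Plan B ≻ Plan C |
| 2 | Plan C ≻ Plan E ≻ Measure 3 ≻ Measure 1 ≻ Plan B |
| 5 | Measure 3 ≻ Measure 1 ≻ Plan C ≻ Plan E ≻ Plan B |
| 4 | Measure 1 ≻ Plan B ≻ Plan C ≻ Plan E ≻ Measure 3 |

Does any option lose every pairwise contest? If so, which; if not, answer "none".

none

Head-to-head results (23 council members):
Measure 1 vs Plan C: Measure 1 wins 18–5.
Measure 1 vs Plan E: Measure 1 wins 17–6.
Measure 1 vs Plan B: Measure 1, 17–6.
Measure 1–Measure 3: Measure 3 18–5.
Plan C–Plan E: Plan C 13–10.
Plan C vs Plan B: Plan C preferred on 3+1+2+5 = 11 ballots; Plan B wins 12–11.
Plan C–Measure 3: Measure 3 14–9.
Plan E–Plan B: Plan E 14–9.
Plan E vs Measure 3: Measure 3, 13–10.
Plan B vs Measure 3: Measure 3, 13–10.
Every option wins at least one matchup (Measure 1 beats Plan C; Plan C beats Plan E; Plan E beats Plan B; Plan B beats Plan C; Measure 3 beats Measure 1), so there is no Condorcet loser.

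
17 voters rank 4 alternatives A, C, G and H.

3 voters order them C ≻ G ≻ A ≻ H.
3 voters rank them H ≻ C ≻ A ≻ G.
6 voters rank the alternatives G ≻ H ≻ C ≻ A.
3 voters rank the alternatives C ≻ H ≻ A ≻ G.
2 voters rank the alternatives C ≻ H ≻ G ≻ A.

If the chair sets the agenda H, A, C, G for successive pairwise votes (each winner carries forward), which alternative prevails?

G

Round 1: H vs A — 14–3, H advances.
Round 2: H vs C — 9–8, H advances.
Round 3: H vs G — 8–9, G advances.
G survives the agenda.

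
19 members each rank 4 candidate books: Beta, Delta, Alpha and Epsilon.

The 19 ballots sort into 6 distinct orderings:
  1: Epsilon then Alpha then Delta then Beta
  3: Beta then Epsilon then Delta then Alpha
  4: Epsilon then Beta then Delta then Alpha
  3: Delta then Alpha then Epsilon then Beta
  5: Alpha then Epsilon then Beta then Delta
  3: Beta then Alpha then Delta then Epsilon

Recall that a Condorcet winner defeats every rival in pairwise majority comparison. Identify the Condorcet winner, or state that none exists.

Check each pair by majority over 19 ballots:
Beta vs Delta: 3+4+5+3 = 15 for Beta, 4 for Delta — Beta by 15–4.
Beta vs Alpha: 10 to 9, Beta.
Beta vs Epsilon: Beta preferred on 3+3 = 6 ballots; Epsilon wins 13–6.
Delta vs Alpha: 3+4+3 = 10 for Delta, 9 for Alpha — Delta by 10–9.
Delta vs Epsilon: Delta preferred on 3+3 = 6 ballots; Epsilon wins 13–6.
Alpha vs Epsilon: 11 to 8, Alpha.
Every book loses at least once (Beta loses to Epsilon; Delta loses to Beta; Alpha loses to Beta; Epsilon loses to Alpha). The majority relation contains the cycle Beta → Alpha → Epsilon → Beta, so there is no Condorcet winner.

none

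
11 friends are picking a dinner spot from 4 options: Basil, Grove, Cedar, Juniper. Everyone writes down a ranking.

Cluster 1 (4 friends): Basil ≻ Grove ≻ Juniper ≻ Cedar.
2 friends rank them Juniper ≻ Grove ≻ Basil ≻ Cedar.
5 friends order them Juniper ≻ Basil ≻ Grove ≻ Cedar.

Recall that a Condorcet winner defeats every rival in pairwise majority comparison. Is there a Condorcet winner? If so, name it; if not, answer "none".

Juniper

Check each pair by majority over 11 ballots:
Basil vs Grove: Basil, 9–2.
Basil–Cedar: Basil 11–0.
Basil vs Juniper: Basil is ranked higher on 4 ballots, Juniper on 7. Juniper wins 7–4.
Grove vs Cedar: Grove is ranked higher on 4+2+5 = 11 ballots, Cedar on 0. Grove wins 11–0.
Grove–Juniper: Juniper 7–4.
Cedar vs Juniper: Cedar preferred on 0 ballots; Juniper wins 11–0.
Juniper beats each of Basil, Grove, Cedar — Juniper is the Condorcet winner.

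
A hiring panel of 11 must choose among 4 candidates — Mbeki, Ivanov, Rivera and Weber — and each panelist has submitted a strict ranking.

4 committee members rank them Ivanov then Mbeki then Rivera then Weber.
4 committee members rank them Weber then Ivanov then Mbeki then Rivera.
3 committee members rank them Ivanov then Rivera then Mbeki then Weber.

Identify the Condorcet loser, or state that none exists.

Weber

Pairwise majorities:
Mbeki vs Ivanov: 0 to 11, Ivanov.
Mbeki vs Rivera: Mbeki, 8–3.
Mbeki vs Weber: 4+3 = 7 for Mbeki, 4 for Weber — Mbeki by 7–4.
Ivanov vs Rivera: 11 to 0, Ivanov.
Ivanov vs Weber: Ivanov preferred on 4+3 = 7 ballots; Ivanov wins 7–4.
Rivera vs Weber: Rivera wins 7–4.
Only Weber has no wins; Weber is the Condorcet loser.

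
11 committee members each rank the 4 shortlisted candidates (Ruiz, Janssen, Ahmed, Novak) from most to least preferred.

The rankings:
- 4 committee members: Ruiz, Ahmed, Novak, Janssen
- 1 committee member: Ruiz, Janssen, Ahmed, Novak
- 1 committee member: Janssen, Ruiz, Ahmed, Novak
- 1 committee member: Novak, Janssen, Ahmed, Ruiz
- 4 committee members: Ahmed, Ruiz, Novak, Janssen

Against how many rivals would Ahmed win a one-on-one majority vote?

2

Ahmed against each rival (11 committee members):
Ahmed–Ruiz: Ruiz 6–5.
Ahmed–Janssen: Ahmed 8–3.
Ahmed vs Novak: 10 to 1, Ahmed.
Ahmed beats Janssen, Novak; loses to Ruiz — 2 pairwise wins.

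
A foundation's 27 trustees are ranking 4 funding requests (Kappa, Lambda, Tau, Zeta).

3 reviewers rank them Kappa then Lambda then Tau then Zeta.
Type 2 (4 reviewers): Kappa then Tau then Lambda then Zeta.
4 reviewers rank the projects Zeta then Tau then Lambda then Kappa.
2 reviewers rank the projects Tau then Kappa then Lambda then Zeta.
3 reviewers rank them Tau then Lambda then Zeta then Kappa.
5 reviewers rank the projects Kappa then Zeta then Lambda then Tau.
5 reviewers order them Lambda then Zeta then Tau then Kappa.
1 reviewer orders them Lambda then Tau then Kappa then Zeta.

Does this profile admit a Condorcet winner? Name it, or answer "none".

Check each pair by majority over 27 ballots:
Kappa vs Lambda: Kappa wins 14–13.
Kappa vs Tau: Kappa is ranked higher on 3+4+5 = 12 ballots, Tau on 15. Tau wins 15–12.
Kappa vs Zeta: Kappa wins 15–12.
Lambda vs Tau: Lambda is ranked higher on 3+5+5+1 = 14 ballots, Tau on 13. Lambda wins 14–13.
Lambda–Zeta: Lambda 18–9.
Tau vs Zeta: Zeta, 14–13.
Every project loses at least once (Kappa loses to Tau; Lambda loses to Kappa; Tau loses to Lambda; Zeta loses to Kappa). The majority relation contains the cycle Kappa > Lambda > Tau > Kappa, so there is no Condorcet winner.

none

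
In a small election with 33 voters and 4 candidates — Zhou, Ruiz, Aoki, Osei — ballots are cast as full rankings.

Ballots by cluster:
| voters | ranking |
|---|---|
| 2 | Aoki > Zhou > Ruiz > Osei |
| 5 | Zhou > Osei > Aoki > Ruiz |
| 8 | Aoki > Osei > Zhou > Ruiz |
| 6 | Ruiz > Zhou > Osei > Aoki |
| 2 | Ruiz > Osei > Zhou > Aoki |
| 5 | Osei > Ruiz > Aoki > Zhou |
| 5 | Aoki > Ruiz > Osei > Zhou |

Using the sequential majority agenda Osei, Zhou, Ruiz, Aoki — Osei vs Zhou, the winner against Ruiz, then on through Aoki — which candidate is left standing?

Round 1: Osei vs Zhou — 20–13, Osei advances.
Round 2: Osei vs Ruiz — 18–15, Osei advances.
Round 3: Osei vs Aoki — 18–15, Osei advances.
Osei survives the agenda.

Osei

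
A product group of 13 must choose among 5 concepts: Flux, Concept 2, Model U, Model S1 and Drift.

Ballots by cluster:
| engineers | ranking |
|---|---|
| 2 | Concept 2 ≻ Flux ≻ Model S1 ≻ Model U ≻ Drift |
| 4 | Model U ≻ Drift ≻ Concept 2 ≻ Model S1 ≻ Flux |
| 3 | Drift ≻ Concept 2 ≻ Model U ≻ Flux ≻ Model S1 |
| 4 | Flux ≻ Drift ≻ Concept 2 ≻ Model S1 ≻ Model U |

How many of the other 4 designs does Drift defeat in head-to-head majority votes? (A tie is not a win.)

Drift against each rival (13 engineers):
Drift vs Flux: Drift preferred on 4+3 = 7 ballots; Drift wins 7–6.
Drift vs Concept 2: Drift is ranked higher on 4+3+4 = 11 ballots, Concept 2 on 2. Drift wins 11–2.
Drift vs Model U: Drift, 7–6.
Drift vs Model S1: Drift is ranked higher on 4+3+4 = 11 ballots, Model S1 on 2. Drift wins 11–2.
Drift beats Flux, Concept 2, Model U, Model S1 — 4 pairwise wins.

4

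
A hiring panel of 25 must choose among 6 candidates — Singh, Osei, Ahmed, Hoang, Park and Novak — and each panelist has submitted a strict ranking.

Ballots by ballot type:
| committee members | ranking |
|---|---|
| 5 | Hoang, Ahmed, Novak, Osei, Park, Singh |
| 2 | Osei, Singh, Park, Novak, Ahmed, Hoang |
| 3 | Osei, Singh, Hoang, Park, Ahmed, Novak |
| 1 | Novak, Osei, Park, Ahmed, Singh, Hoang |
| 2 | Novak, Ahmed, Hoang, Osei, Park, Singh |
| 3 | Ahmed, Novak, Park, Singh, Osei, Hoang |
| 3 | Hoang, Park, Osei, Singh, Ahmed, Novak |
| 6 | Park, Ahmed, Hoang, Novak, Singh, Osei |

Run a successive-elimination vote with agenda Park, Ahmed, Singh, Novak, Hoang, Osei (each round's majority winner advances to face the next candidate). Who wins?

Round 1: Park vs Ahmed — 15–10, Park advances.
Round 2: Park vs Singh — 20–5, Park advances.
Round 3: Park vs Novak — 14–11, Park advances.
Round 4: Park vs Hoang — 12–13, Hoang advances.
Round 5: Hoang vs Osei — 16–9, Hoang advances.
The agenda winner is Hoang.

Hoang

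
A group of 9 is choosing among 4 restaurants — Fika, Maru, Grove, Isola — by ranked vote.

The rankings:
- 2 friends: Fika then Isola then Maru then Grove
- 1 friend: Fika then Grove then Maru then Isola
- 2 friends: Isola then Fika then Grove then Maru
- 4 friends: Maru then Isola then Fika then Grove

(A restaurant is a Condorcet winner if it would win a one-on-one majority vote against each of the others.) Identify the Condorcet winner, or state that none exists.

none

Check each pair by majority over 9 ballots:
Fika vs Maru: Fika, 5–4.
Fika vs Grove: 9 to 0, Fika.
Fika vs Isola: Isola wins 6–3.
Maru–Grove: Maru 6–3.
Maru vs Isola: 1+4 = 5 for Maru, 4 for Isola — Maru by 5–4.
Grove vs Isola: 1 to 8, Isola.
Every restaurant loses at least once (Fika loses to Isola; Maru loses to Fika; Grove loses to Fika; Isola loses to Maru). The majority relation contains the cycle Fika → Maru → Isola → Fika, so there is no Condorcet winner.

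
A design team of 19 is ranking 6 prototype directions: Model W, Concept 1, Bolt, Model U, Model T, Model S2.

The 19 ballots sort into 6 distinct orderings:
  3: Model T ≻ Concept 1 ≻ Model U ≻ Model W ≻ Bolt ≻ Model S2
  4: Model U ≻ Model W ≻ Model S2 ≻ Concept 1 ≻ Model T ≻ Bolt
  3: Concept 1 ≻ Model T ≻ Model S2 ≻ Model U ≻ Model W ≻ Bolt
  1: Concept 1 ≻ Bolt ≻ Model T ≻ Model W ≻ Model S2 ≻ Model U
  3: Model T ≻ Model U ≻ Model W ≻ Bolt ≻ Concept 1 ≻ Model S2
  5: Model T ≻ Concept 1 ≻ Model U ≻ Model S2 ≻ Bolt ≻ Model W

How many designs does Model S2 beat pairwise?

1

Model S2 against each rival (19 engineers):
Model S2 vs Model W: Model W, 11–8.
Model S2 vs Concept 1: 4 for Model S2, 15 for Concept 1 — Concept 1 by 15–4.
Model S2 vs Bolt: 4+3+5 = 12 for Model S2, 7 for Bolt — Model S2 by 12–7.
Model S2 vs Model U: Model U, 15–4.
Model S2–Model T: Model T 15–4.
Model S2 beats Bolt; loses to Model W, Concept 1, Model U, Model T — 1 pairwise win.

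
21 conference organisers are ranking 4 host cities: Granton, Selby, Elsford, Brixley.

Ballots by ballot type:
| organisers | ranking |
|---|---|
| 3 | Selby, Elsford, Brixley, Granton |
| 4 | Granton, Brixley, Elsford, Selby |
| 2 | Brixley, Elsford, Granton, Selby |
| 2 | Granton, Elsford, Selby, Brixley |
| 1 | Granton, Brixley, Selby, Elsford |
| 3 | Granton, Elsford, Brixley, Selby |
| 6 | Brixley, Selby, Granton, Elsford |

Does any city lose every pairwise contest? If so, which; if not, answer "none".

Selby

Head-to-head results (21 organisers):
Granton vs Selby: 12 to 9, Granton.
Granton vs Elsford: Granton, 16–5.
Granton vs Brixley: Granton is ranked higher on 4+2+1+3 = 10 ballots, Brixley on 11. Brixley wins 11–10.
Selby vs Elsford: 10 to 11, Elsford.
Selby vs Brixley: 5 to 16, Brixley.
Elsford vs Brixley: Brixley, 13–8.
Selby is beaten in every head-to-head and is the Condorcet loser.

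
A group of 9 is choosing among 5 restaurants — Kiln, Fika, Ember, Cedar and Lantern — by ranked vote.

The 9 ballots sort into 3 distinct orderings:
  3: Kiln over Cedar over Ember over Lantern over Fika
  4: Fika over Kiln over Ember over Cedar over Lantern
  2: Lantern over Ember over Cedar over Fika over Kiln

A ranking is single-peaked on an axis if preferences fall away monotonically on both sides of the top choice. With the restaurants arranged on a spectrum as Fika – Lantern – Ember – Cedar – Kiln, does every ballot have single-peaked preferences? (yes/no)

no

Axis positions: Fika=1, Lantern=2, Ember=3, Cedar=4, Kiln=5.
Bloc 1 (peak Kiln at position 5): ranking walks positions 5-4-3-2-1, expanding outward from the peak — single-peaked.
Bloc 2: ranking walks positions 1-5-3-4-2; Kiln is ranked above Lantern even though Lantern lies between Kiln and the peak Fika on the axis — preferences dip and rise again. Not single-peaked.
Bloc 3 (peak Lantern at position 2): ranking walks positions 2-3-4-1-5, expanding outward from the peak — single-peaked.
Bloc 2 violates single-peakedness, so the profile is not single-peaked on this axis.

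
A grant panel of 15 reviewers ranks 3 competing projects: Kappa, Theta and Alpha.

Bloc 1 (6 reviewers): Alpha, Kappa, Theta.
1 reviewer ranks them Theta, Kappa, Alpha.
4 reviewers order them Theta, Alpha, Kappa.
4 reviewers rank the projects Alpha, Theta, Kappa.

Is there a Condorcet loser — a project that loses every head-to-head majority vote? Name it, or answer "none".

Kappa

Head-to-head results (15 reviewers):
Kappa–Theta: Theta 9–6.
Kappa vs Alpha: Alpha wins 14–1.
Theta–Alpha: Alpha 10–5.
Kappa is beaten in every head-to-head and is the Condorcet loser.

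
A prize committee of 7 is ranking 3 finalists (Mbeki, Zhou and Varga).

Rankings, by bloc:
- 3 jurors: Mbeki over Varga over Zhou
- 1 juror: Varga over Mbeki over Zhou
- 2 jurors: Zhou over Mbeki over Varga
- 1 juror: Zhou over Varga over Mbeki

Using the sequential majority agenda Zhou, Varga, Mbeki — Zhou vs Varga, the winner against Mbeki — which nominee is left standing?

Mbeki

Round 1: Zhou vs Varga — 3–4, Varga advances.
Round 2: Varga vs Mbeki — 2–5, Mbeki advances.
Mbeki survives the agenda.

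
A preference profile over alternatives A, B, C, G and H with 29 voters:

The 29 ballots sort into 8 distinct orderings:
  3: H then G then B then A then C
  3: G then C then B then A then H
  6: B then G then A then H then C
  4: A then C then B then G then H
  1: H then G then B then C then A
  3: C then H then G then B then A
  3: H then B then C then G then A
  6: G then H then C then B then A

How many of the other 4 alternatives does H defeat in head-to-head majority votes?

H against each rival (29 voters):
H vs A: H is ranked higher on 3+1+3+3+6 = 16 ballots, A on 13. H wins 16–13.
H vs B: 16 to 13, H.
H vs C: 3+6+1+3+6 = 19 for H, 10 for C — H by 19–10.
H vs G: G wins 19–10.
H beats A, B, C; loses to G — 3 pairwise wins.

3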